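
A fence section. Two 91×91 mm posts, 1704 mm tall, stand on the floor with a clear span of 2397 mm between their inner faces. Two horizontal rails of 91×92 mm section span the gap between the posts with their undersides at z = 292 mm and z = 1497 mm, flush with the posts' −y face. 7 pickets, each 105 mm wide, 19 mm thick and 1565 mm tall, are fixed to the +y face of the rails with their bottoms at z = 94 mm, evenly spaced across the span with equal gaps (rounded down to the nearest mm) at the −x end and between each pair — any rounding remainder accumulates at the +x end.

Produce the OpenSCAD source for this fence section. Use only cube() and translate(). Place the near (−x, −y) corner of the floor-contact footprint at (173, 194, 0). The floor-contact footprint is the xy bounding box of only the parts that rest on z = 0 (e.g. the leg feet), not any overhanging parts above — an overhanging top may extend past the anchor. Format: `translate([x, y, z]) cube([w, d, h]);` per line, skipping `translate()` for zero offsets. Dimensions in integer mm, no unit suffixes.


translate([173, 194, 0]) cube([91, 91, 1704]);
translate([2661, 194, 0]) cube([91, 91, 1704]);
translate([264, 194, 292]) cube([2397, 91, 92]);
translate([264, 194, 1497]) cube([2397, 91, 92]);
translate([471, 285, 94]) cube([105, 19, 1565]);
translate([783, 285, 94]) cube([105, 19, 1565]);
translate([1095, 285, 94]) cube([105, 19, 1565]);
translate([1407, 285, 94]) cube([105, 19, 1565]);
translate([1719, 285, 94]) cube([105, 19, 1565]);
translate([2031, 285, 94]) cube([105, 19, 1565]);
translate([2343, 285, 94]) cube([105, 19, 1565]);


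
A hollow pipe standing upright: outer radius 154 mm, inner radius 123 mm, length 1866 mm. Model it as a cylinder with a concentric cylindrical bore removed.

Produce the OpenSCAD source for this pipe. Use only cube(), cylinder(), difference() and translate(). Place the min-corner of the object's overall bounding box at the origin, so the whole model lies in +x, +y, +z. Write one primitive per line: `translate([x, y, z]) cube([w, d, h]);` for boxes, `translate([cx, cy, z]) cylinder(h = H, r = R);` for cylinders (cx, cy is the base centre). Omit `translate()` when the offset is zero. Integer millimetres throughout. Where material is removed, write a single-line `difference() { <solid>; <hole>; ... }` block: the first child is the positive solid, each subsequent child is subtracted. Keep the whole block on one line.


difference() { translate([154, 154, 0]) cylinder(h = 1866, r = 154); translate([154, 154, 0]) cylinder(h = 1866, r = 123); }


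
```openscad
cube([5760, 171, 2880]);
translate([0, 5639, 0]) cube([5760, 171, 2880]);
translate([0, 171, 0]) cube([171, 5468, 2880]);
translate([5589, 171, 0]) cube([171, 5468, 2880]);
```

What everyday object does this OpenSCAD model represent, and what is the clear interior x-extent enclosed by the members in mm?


A house (or room) frame. The interior width is 5418 mm.

Four 2880 mm walls enclosing a rectangle with no floor or roof — a room or house frame. Outside width is 5760 mm and wall thickness is 171 mm, so the interior width is 5760 − 2 × 171 = 5418 mm.


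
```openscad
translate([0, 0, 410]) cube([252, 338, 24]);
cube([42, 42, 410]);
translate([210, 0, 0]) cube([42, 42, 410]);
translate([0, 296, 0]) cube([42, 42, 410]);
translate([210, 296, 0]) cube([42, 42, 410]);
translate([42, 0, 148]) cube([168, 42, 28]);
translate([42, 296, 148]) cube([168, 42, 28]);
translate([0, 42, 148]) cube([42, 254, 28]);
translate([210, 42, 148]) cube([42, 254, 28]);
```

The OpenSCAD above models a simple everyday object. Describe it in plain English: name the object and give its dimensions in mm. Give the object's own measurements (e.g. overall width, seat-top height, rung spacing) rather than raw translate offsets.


A four-legged stool. The seat is a 252×338×24 mm slab whose top surface is at z = 434 mm; four square legs, each 42×42 mm in cross-section, run from the floor (z = 0) to the underside of the seat, each flush with a corner of the seat. Four stretchers, 42 mm wide and 28 mm tall, connect adjacent legs with their undersides at z = 148 mm, each running between the inner faces of the legs it joins and aligned with the legs' outer faces on the other axis.


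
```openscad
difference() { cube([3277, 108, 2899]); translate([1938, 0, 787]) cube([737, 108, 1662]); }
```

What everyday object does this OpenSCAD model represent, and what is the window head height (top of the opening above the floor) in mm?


A wall with a window opening. The window head height is 2449 mm.

A wall with a rectangular opening subtracted — a window. Sill at z = 787, opening 1662 mm tall, so the head is at 787 + 1662 = 2449 mm.


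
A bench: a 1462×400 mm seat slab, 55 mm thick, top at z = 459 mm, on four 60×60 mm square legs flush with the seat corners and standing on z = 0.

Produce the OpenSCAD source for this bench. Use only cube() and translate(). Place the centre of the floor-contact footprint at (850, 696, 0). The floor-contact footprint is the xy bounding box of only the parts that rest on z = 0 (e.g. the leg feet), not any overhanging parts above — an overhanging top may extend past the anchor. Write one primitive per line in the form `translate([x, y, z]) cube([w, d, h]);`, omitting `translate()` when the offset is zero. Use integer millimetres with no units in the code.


// leg_h = 459 − 55 = 404
translate([119, 496, 404]) cube([1462, 400, 55]);
translate([119, 496, 0]) cube([60, 60, 404]);
translate([119, 836, 0]) cube([60, 60, 404]);
translate([1521, 496, 0]) cube([60, 60, 404]);
translate([1521, 836, 0]) cube([60, 60, 404]);


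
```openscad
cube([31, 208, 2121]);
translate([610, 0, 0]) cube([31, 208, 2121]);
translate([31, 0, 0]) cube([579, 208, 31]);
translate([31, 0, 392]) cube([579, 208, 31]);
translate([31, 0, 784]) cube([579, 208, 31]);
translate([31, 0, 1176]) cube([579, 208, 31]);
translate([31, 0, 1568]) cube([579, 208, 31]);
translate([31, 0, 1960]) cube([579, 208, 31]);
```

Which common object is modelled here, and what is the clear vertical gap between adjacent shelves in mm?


A bookshelf. The clear shelf gap is 361 mm.

Two tall side panels with 6 horizontal boards between them — a bookshelf. The first two shelf undersides are at z = 0 and z = 392; with shelf thickness 31, the clear gap is 392 − 0 − 31 = 361 mm.


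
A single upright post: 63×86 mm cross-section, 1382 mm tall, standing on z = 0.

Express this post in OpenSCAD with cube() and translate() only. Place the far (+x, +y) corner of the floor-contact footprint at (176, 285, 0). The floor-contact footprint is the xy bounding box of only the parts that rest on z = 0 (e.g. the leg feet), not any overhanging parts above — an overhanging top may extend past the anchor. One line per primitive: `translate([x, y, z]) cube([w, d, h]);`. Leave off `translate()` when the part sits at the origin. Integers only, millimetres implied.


translate([113, 199, 0]) cube([63, 86, 1382]);


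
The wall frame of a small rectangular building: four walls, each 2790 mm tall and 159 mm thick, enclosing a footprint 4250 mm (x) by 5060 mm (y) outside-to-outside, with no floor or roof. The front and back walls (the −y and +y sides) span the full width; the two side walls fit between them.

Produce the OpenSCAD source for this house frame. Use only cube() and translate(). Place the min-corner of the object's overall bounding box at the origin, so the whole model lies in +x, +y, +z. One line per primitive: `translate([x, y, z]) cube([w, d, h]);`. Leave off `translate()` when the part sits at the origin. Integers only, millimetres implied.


cube([4250, 159, 2790]);
translate([0, 4901, 0]) cube([4250, 159, 2790]);
translate([0, 159, 0]) cube([159, 4742, 2790]);
translate([4091, 159, 0]) cube([159, 4742, 2790]);


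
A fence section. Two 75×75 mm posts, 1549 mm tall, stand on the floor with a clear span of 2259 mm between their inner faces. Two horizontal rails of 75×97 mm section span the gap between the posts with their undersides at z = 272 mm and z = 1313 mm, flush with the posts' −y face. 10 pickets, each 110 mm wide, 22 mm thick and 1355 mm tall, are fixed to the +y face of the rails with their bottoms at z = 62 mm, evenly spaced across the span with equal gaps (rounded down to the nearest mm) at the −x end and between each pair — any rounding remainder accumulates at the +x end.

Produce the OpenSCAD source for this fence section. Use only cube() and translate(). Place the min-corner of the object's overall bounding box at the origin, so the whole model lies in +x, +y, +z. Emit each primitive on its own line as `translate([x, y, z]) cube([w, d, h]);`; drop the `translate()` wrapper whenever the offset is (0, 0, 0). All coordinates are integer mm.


cube([75, 75, 1549]);
translate([2334, 0, 0]) cube([75, 75, 1549]);
translate([75, 0, 272]) cube([2259, 75, 97]);
translate([75, 0, 1313]) cube([2259, 75, 97]);
translate([180, 75, 62]) cube([110, 22, 1355]);
translate([395, 75, 62]) cube([110, 22, 1355]);
translate([610, 75, 62]) cube([110, 22, 1355]);
translate([825, 75, 62]) cube([110, 22, 1355]);
translate([1040, 75, 62]) cube([110, 22, 1355]);
translate([1255, 75, 62]) cube([110, 22, 1355]);
translate([1470, 75, 62]) cube([110, 22, 1355]);
translate([1685, 75, 62]) cube([110, 22, 1355]);
translate([1900, 75, 62]) cube([110, 22, 1355]);
translate([2115, 75, 62]) cube([110, 22, 1355]);


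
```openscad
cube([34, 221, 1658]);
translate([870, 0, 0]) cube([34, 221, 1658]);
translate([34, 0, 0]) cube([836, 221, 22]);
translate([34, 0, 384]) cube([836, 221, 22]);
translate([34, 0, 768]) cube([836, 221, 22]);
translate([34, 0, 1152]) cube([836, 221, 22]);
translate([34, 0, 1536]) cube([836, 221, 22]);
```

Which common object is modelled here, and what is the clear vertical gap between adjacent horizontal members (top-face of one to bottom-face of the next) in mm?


A bookshelf. The clear shelf gap is 362 mm.

Two tall side panels with 5 horizontal boards between them — a bookshelf. The first two shelf undersides are at z = 0 and z = 384; with shelf thickness 22, the clear gap is 384 − 0 − 22 = 362 mm.


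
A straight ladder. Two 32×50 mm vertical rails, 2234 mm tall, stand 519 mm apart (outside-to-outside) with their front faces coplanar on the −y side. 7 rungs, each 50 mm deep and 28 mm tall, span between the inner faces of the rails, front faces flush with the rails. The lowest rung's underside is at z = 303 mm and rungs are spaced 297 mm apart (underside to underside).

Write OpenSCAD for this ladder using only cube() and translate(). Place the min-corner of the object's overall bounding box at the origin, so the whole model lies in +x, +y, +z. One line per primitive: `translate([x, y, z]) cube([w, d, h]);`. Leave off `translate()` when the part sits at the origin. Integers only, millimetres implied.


cube([32, 50, 2234]);
translate([487, 0, 0]) cube([32, 50, 2234]);
translate([32, 0, 303]) cube([455, 50, 28]);
translate([32, 0, 600]) cube([455, 50, 28]);
translate([32, 0, 897]) cube([455, 50, 28]);
translate([32, 0, 1194]) cube([455, 50, 28]);
translate([32, 0, 1491]) cube([455, 50, 28]);
translate([32, 0, 1788]) cube([455, 50, 28]);
translate([32, 0, 2085]) cube([455, 50, 28]);


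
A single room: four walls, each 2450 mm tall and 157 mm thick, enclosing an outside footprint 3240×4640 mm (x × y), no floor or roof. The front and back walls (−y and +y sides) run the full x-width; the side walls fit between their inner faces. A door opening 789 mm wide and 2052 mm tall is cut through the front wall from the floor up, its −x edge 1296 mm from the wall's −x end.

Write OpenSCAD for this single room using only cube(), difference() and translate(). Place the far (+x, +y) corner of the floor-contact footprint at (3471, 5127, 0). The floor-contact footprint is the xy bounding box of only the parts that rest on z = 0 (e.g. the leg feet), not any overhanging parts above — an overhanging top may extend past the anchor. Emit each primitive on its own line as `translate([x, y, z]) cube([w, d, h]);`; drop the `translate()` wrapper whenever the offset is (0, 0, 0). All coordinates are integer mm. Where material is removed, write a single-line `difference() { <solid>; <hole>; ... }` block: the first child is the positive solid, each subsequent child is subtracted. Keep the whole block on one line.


difference() { translate([231, 487, 0]) cube([3240, 157, 2450]); translate([1527, 487, 0]) cube([789, 157, 2052]); }
translate([231, 4970, 0]) cube([3240, 157, 2450]);
translate([231, 644, 0]) cube([157, 4326, 2450]);
translate([3314, 644, 0]) cube([157, 4326, 2450]);


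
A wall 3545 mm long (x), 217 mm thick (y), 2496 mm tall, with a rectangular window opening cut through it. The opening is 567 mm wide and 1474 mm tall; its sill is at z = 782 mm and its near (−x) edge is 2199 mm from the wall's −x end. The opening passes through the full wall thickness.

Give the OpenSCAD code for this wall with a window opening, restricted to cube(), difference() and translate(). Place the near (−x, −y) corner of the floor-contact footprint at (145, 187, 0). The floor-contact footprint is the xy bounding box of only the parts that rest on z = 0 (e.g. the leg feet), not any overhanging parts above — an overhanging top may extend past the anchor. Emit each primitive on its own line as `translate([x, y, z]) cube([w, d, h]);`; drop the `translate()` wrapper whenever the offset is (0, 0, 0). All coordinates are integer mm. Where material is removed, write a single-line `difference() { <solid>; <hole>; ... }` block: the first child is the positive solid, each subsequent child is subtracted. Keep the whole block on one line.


difference() { translate([145, 187, 0]) cube([3545, 217, 2496]); translate([2344, 187, 782]) cube([567, 217, 1474]); }


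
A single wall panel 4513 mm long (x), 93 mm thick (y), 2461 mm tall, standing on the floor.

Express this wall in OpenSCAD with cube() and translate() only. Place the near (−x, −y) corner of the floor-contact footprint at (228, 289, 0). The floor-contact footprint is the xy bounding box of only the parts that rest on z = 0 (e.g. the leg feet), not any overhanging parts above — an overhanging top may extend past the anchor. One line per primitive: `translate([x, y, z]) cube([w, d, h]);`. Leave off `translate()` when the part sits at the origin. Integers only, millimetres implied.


translate([228, 289, 0]) cube([4513, 93, 2461]);


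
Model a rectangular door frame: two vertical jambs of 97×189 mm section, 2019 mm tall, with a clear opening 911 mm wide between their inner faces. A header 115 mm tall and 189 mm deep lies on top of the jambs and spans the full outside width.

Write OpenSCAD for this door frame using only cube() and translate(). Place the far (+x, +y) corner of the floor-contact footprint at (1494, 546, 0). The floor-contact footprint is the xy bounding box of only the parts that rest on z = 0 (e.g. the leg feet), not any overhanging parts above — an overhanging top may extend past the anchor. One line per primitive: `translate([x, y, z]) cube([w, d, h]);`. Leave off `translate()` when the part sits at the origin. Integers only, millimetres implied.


translate([389, 357, 0]) cube([97, 189, 2019]);
translate([1397, 357, 0]) cube([97, 189, 2019]);
translate([389, 357, 2019]) cube([1105, 189, 115]);


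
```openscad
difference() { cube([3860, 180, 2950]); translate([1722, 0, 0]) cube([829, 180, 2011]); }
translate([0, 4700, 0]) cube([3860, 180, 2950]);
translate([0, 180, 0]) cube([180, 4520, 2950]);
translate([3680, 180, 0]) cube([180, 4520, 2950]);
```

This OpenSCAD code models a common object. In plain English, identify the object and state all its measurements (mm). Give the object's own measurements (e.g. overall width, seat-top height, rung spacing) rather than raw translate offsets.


A single room: four walls, each 2950 mm tall and 180 mm thick, enclosing an outside footprint 3860×4880 mm (x × y), no floor or roof. The front and back walls (−y and +y sides) run the full x-width; the side walls fit between their inner faces. A door opening 829 mm wide and 2011 mm tall is cut through the front wall from the floor up, its −x edge 1722 mm from the wall's −x end.


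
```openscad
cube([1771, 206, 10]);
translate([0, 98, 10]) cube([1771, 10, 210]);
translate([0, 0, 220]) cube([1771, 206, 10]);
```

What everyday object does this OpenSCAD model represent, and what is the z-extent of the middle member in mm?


An I-beam. The web height is 210 mm.

Two wide flanges with a thin centred web — an I-beam. Overall 230 mm minus two 10 mm flanges gives a web of 230 − 2·10 = 210 mm.


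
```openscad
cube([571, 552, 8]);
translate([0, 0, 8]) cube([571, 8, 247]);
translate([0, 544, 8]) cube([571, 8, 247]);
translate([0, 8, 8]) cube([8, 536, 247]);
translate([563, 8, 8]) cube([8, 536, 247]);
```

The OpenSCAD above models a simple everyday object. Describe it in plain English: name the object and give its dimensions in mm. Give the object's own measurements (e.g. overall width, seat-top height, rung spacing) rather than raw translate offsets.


An open-topped rectangular box: outside dimensions 571×552×255 mm, with a uniform wall and base thickness of 8 mm. The base is a full 571×552 slab on the floor; four walls sit on top of the base. The front and back walls (the −y and +y sides) span the full width; the two side walls fit between them.


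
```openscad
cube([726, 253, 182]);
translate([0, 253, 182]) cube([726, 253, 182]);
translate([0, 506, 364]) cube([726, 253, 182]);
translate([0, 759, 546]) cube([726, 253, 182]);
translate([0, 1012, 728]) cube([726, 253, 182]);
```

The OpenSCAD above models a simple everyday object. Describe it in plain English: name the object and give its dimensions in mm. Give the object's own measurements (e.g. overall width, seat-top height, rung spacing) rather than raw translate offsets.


A straight staircase of 5 solid steps. Each step is 726 mm wide (x), 253 mm deep (y, the going) and 182 mm tall (the rise). The first step rests on the floor; each subsequent step sits one going further in +y and one rise higher in +z, directly behind and above the previous step with no overlap.


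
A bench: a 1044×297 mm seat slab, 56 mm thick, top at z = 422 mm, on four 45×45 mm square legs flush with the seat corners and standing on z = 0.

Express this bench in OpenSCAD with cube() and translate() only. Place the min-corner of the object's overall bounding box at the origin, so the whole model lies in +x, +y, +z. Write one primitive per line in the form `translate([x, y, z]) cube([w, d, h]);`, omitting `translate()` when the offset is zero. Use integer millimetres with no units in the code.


translate([0, 0, 366]) cube([1044, 297, 56]);
cube([45, 45, 366]);
translate([0, 252, 0]) cube([45, 45, 366]);
translate([999, 0, 0]) cube([45, 45, 366]);
translate([999, 252, 0]) cube([45, 45, 366]);


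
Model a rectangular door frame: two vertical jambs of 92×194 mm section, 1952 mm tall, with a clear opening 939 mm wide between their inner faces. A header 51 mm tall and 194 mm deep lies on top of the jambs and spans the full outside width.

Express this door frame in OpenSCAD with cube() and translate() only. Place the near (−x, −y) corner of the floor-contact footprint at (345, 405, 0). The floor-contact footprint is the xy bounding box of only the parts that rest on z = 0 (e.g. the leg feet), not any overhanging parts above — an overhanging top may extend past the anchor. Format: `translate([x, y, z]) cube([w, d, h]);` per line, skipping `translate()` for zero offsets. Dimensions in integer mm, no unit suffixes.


translate([345, 405, 0]) cube([92, 194, 1952]);
translate([1376, 405, 0]) cube([92, 194, 1952]);
translate([345, 405, 1952]) cube([1123, 194, 51]);


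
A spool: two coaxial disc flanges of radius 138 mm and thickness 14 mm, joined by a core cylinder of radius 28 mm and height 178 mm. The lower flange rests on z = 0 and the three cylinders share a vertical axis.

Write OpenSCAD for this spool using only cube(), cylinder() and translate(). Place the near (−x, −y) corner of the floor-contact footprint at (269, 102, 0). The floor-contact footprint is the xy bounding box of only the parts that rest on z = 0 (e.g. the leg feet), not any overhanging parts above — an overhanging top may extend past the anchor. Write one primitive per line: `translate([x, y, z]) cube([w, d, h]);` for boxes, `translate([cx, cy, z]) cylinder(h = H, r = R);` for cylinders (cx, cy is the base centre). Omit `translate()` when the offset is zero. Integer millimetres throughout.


translate([407, 240, 0]) cylinder(h = 14, r = 138);
translate([407, 240, 14]) cylinder(h = 178, r = 28);
translate([407, 240, 192]) cylinder(h = 14, r = 138);


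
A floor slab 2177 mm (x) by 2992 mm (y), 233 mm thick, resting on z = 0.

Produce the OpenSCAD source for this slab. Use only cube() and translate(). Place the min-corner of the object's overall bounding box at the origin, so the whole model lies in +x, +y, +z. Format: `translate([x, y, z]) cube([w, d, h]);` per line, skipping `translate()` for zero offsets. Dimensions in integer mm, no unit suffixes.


cube([2177, 2992, 233]);


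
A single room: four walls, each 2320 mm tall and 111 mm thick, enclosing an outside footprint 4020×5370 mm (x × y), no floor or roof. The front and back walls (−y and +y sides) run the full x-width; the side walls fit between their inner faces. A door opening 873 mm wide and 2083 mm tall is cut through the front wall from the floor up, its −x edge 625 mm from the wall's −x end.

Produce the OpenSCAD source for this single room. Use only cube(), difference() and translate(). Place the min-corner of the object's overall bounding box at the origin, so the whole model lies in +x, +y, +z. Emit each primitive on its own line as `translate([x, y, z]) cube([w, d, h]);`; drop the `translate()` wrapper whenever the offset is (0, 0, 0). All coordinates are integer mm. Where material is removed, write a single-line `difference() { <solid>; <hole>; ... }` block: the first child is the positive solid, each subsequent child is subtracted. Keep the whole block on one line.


difference() { cube([4020, 111, 2320]); translate([625, 0, 0]) cube([873, 111, 2083]); }
translate([0, 5259, 0]) cube([4020, 111, 2320]);
translate([0, 111, 0]) cube([111, 5148, 2320]);
translate([3909, 111, 0]) cube([111, 5148, 2320]);


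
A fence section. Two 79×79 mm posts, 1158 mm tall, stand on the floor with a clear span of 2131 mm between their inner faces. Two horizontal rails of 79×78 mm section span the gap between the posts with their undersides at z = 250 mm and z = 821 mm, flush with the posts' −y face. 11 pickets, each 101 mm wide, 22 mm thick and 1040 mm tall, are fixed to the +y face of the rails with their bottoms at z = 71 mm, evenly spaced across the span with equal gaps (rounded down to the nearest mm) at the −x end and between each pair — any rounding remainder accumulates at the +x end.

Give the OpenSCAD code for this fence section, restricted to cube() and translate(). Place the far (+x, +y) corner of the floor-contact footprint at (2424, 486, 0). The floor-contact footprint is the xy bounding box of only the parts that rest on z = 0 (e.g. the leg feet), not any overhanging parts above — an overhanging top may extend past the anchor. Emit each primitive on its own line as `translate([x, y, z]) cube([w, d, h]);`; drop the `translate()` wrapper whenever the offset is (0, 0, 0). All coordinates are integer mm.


translate([135, 407, 0]) cube([79, 79, 1158]);
translate([2345, 407, 0]) cube([79, 79, 1158]);
translate([214, 407, 250]) cube([2131, 79, 78]);
translate([214, 407, 821]) cube([2131, 79, 78]);
translate([299, 486, 71]) cube([101, 22, 1040]);
translate([485, 486, 71]) cube([101, 22, 1040]);
translate([671, 486, 71]) cube([101, 22, 1040]);
translate([857, 486, 71]) cube([101, 22, 1040]);
translate([1043, 486, 71]) cube([101, 22, 1040]);
translate([1229, 486, 71]) cube([101, 22, 1040]);
translate([1415, 486, 71]) cube([101, 22, 1040]);
translate([1601, 486, 71]) cube([101, 22, 1040]);
translate([1787, 486, 71]) cube([101, 22, 1040]);
translate([1973, 486, 71]) cube([101, 22, 1040]);
translate([2159, 486, 71]) cube([101, 22, 1040]);


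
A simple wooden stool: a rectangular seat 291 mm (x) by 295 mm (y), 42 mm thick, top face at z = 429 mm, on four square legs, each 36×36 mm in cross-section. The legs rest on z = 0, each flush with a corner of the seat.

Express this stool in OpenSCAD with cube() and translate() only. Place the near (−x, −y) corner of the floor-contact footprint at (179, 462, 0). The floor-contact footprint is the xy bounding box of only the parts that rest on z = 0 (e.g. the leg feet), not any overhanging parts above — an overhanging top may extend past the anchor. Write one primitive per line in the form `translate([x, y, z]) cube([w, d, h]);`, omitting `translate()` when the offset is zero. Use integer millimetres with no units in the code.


// leg_h = 429 - 42 = 387
translate([179, 462, 387]) cube([291, 295, 42]);
translate([179, 462, 0]) cube([36, 36, 387]);
translate([434, 462, 0]) cube([36, 36, 387]);
translate([179, 721, 0]) cube([36, 36, 387]);
translate([434, 721, 0]) cube([36, 36, 387]);


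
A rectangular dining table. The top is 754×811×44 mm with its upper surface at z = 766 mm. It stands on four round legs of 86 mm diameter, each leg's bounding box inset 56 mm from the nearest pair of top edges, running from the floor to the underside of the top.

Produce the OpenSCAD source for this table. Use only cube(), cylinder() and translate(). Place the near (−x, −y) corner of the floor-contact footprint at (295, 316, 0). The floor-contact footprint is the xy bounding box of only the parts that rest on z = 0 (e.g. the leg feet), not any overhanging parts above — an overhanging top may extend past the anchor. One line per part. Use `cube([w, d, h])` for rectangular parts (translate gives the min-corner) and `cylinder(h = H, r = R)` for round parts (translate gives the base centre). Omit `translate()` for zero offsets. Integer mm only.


translate([239, 260, 722]) cube([754, 811, 44]);
translate([338, 359, 0]) cylinder(h = 722, r = 43);
translate([894, 359, 0]) cylinder(h = 722, r = 43);
translate([338, 972, 0]) cylinder(h = 722, r = 43);
translate([894, 972, 0]) cylinder(h = 722, r = 43);


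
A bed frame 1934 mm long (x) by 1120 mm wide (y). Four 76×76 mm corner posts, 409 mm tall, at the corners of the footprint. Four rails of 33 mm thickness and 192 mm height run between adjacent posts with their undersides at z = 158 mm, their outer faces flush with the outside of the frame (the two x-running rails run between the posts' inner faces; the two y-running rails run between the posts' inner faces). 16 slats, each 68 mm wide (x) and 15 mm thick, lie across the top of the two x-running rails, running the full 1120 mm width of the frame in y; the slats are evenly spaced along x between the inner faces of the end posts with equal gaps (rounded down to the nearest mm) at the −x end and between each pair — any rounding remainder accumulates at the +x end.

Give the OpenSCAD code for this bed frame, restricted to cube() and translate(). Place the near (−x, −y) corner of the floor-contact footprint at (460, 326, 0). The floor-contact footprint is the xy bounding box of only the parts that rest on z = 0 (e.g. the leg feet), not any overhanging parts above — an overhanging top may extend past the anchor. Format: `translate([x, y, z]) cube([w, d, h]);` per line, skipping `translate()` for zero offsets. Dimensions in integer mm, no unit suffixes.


// slat z = rail_z + rail_h = 158 + 192 = 350
// slat gap = ⌊(1782 − 16·68) / 17⌋ = 40
translate([460, 326, 0]) cube([76, 76, 409]);
translate([460, 1370, 0]) cube([76, 76, 409]);
translate([2318, 326, 0]) cube([76, 76, 409]);
translate([2318, 1370, 0]) cube([76, 76, 409]);
translate([536, 326, 158]) cube([1782, 33, 192]);
translate([536, 1413, 158]) cube([1782, 33, 192]);
translate([460, 402, 158]) cube([33, 968, 192]);
translate([2361, 402, 158]) cube([33, 968, 192]);
translate([576, 326, 350]) cube([68, 1120, 15]);
translate([684, 326, 350]) cube([68, 1120, 15]);
translate([792, 326, 350]) cube([68, 1120, 15]);
translate([900, 326, 350]) cube([68, 1120, 15]);
translate([1008, 326, 350]) cube([68, 1120, 15]);
translate([1116, 326, 350]) cube([68, 1120, 15]);
translate([1224, 326, 350]) cube([68, 1120, 15]);
translate([1332, 326, 350]) cube([68, 1120, 15]);
translate([1440, 326, 350]) cube([68, 1120, 15]);
translate([1548, 326, 350]) cube([68, 1120, 15]);
translate([1656, 326, 350]) cube([68, 1120, 15]);
translate([1764, 326, 350]) cube([68, 1120, 15]);
translate([1872, 326, 350]) cube([68, 1120, 15]);
translate([1980, 326, 350]) cube([68, 1120, 15]);
translate([2088, 326, 350]) cube([68, 1120, 15]);
translate([2196, 326, 350]) cube([68, 1120, 15]);


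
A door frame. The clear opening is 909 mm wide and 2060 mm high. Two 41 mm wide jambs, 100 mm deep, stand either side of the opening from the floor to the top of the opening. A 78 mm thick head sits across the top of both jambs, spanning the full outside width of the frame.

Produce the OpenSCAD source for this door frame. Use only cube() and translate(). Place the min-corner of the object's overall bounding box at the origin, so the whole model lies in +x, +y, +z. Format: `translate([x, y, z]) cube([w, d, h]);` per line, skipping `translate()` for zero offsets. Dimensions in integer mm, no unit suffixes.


cube([41, 100, 2060]);
translate([950, 0, 0]) cube([41, 100, 2060]);
translate([0, 0, 2060]) cube([991, 100, 78]);


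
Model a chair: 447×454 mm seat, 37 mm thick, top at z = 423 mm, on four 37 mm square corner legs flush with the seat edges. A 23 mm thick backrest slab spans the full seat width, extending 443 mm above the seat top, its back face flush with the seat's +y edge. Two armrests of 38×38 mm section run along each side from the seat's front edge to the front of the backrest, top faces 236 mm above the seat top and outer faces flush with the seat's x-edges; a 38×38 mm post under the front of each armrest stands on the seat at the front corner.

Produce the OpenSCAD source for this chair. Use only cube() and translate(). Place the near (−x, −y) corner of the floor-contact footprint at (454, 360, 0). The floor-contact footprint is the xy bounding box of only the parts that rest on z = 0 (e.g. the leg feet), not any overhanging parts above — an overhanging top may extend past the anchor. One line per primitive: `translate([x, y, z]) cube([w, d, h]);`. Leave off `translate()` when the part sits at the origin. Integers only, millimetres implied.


translate([454, 360, 386]) cube([447, 454, 37]);
translate([454, 360, 0]) cube([37, 37, 386]);
translate([864, 360, 0]) cube([37, 37, 386]);
translate([454, 777, 0]) cube([37, 37, 386]);
translate([864, 777, 0]) cube([37, 37, 386]);
translate([454, 791, 423]) cube([447, 23, 443]);
translate([454, 360, 621]) cube([38, 431, 38]);
translate([863, 360, 621]) cube([38, 431, 38]);
translate([454, 360, 423]) cube([38, 38, 198]);
translate([863, 360, 423]) cube([38, 38, 198]);


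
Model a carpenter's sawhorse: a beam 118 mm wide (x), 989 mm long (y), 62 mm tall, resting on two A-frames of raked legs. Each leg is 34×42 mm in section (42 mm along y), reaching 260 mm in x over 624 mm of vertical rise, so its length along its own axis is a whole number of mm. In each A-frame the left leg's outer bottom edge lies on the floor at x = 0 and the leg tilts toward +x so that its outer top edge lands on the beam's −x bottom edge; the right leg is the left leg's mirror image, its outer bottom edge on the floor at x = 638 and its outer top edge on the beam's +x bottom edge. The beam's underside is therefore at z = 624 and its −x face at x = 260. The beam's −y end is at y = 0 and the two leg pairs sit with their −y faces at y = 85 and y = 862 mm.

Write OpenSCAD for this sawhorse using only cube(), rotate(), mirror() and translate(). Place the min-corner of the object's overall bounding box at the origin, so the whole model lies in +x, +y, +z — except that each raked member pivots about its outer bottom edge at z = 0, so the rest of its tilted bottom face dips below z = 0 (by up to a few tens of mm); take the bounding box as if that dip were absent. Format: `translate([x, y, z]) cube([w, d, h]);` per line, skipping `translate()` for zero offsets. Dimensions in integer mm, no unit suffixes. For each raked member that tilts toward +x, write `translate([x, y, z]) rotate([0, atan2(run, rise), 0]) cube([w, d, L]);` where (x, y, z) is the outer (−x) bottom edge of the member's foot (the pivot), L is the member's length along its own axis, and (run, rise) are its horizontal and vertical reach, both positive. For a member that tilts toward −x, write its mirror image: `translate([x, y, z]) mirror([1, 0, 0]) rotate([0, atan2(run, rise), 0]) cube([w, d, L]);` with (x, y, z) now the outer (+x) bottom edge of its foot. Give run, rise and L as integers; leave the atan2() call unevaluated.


translate([260, 0, 624]) cube([118, 989, 62]);
translate([0, 85, 0]) rotate([0, atan2(260, 624), 0]) cube([34, 42, 676]);
translate([638, 85, 0]) mirror([1, 0, 0]) rotate([0, atan2(260, 624), 0]) cube([34, 42, 676]);
translate([0, 862, 0]) rotate([0, atan2(260, 624), 0]) cube([34, 42, 676]);
translate([638, 862, 0]) mirror([1, 0, 0]) rotate([0, atan2(260, 624), 0]) cube([34, 42, 676]);


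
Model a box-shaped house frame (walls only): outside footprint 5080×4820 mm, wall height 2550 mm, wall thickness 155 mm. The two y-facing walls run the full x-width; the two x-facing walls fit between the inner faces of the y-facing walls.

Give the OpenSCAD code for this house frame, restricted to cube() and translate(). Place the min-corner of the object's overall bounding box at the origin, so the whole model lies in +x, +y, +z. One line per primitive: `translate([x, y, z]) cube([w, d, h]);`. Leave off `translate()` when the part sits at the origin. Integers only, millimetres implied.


cube([5080, 155, 2550]);
translate([0, 4665, 0]) cube([5080, 155, 2550]);
translate([0, 155, 0]) cube([155, 4510, 2550]);
translate([4925, 155, 0]) cube([155, 4510, 2550]);


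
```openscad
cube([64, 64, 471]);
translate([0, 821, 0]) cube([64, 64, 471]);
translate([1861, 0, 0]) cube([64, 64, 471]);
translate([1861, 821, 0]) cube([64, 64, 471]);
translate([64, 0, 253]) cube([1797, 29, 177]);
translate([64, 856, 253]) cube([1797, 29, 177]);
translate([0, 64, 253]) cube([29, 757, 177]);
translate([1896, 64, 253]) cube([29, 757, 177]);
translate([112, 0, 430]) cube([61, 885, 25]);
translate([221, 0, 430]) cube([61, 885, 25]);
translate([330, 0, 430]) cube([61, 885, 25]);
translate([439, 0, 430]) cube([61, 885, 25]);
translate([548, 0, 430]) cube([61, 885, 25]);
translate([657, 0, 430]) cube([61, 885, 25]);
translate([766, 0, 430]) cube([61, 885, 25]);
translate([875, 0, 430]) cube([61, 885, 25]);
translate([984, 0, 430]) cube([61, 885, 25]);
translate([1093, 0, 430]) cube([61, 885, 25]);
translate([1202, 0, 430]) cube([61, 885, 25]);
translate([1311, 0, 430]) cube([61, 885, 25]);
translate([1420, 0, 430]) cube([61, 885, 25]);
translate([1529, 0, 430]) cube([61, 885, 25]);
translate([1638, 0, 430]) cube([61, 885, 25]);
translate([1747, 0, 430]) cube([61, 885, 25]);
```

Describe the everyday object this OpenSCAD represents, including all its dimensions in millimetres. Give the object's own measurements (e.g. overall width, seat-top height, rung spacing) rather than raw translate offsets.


A bed frame 1925 mm long (x) by 885 mm wide (y). Four 64×64 mm corner posts, 471 mm tall, at the corners of the footprint. Four rails of 29 mm thickness and 177 mm height run between adjacent posts with their undersides at z = 253 mm, their outer faces flush with the outside of the frame (the two x-running rails run between the posts' inner faces; the two y-running rails run between the posts' inner faces). 16 slats, each 61 mm wide (x) and 25 mm thick, lie across the top of the two x-running rails, running the full 885 mm width of the frame in y; along x they sit between the end posts with a 48 mm gap after the −x posts and between neighbouring slats, leaving 53 mm before the +x posts.


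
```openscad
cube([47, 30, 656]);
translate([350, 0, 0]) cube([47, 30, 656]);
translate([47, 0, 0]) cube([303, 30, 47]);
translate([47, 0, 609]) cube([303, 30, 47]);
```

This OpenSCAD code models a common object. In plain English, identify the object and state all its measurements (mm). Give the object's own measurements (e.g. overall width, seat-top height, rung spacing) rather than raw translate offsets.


A rectangular picture frame lying in the x–z plane (depth along y). The opening is 303 mm wide (x) by 562 mm tall (z), surrounded by a border 47 mm wide on all four sides. The frame is 30 mm deep and is made of two full-height vertical stiles with two horizontal rails fitted between them.


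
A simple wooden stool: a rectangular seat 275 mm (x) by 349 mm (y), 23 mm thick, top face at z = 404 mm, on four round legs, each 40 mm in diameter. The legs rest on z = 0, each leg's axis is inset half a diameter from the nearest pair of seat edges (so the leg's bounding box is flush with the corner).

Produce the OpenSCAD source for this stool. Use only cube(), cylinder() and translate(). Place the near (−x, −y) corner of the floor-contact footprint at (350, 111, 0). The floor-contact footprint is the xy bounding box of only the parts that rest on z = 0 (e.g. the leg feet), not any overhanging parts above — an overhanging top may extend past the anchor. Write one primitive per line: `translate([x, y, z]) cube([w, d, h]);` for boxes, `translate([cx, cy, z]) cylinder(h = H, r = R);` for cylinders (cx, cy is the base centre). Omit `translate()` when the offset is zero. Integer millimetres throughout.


translate([350, 111, 381]) cube([275, 349, 23]);
translate([370, 131, 0]) cylinder(h = 381, r = 20);
translate([605, 131, 0]) cylinder(h = 381, r = 20);
translate([370, 440, 0]) cylinder(h = 381, r = 20);
translate([605, 440, 0]) cylinder(h = 381, r = 20);


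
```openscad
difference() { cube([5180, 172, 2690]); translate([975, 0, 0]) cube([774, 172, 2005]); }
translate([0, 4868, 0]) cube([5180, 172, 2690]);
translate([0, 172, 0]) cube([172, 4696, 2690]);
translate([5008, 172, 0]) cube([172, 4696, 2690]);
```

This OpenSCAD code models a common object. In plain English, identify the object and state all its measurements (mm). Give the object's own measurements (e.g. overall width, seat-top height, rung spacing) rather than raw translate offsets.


A single room: four walls, each 2690 mm tall and 172 mm thick, enclosing an outside footprint 5180×5040 mm (x × y), no floor or roof. The front and back walls (−y and +y sides) run the full x-width; the side walls fit between their inner faces. A door opening 774 mm wide and 2005 mm tall is cut through the front wall from the floor up, its −x edge 975 mm from the wall's −x end.


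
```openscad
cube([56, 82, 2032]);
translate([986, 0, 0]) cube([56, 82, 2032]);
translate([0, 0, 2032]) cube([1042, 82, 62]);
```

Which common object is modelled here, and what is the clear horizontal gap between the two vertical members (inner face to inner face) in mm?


A door frame. The clear opening width is 930 mm.

Two 2032 mm tall posts with a header on top — a door frame. The left jamb is 56 mm wide at x = 0; the right jamb starts at x = 986. The clear opening is 986 − 56 = 930 mm.


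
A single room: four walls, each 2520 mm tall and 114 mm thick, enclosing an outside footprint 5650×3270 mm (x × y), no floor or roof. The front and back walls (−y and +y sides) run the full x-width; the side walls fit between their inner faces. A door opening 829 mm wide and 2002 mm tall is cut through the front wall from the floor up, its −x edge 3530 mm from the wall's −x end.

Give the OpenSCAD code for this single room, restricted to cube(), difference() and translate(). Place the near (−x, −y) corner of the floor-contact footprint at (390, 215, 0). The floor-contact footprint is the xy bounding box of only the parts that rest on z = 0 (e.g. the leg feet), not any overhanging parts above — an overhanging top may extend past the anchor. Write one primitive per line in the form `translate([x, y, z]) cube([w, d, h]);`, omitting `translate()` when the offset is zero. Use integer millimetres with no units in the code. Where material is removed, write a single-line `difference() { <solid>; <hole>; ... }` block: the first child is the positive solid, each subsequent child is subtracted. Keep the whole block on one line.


difference() { translate([390, 215, 0]) cube([5650, 114, 2520]); translate([3920, 215, 0]) cube([829, 114, 2002]); }
translate([390, 3371, 0]) cube([5650, 114, 2520]);
translate([390, 329, 0]) cube([114, 3042, 2520]);
translate([5926, 329, 0]) cube([114, 3042, 2520]);
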